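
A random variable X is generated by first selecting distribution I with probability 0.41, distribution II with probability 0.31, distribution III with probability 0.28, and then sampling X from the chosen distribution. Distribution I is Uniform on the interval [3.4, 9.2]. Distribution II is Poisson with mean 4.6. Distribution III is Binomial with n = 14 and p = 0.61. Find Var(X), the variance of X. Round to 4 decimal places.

Per component, I: μ=6.3, E[X²]=42.4933; II: μ=4.6, E[X²]=25.76; III: μ=8.54, E[X²]=76.2622.
E[X] = 0.41·6.3 + 0.31·4.6 + 0.28·8.54 = 6.4002.
E[X²] = 0.41·42.4933 + 0.31·25.76 + 0.28·76.2622 = 46.7613.
Var(X) = E[X²] − (E[X])² = 46.7613 − 40.9626 = 5.79872.

5.7987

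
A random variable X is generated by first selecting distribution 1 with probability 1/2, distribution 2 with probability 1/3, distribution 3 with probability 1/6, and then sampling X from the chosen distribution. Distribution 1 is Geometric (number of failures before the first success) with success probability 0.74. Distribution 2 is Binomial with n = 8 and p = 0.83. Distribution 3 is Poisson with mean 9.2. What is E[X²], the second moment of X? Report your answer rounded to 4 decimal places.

31.0119

For each component E[X²] = Var + (mean)², giving 1: 0.598247; 2: 45.2184; 3: 93.84.
Overall E[X²] = 0.5·0.598247 + 0.333333·45.2184 + 0.166667·93.84 = 31.0119.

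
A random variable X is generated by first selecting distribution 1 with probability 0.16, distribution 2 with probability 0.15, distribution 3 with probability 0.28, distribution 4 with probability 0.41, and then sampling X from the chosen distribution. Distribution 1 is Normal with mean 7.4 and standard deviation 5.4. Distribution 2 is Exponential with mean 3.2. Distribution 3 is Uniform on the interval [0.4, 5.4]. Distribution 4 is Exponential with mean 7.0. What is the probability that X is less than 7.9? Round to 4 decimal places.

Conditional on each component, P(X < 7.9): 1: 0.536886; 2: 0.915309; 3: 1; 4: 0.676505.
By total probability, P(X < 7.9) = 0.16·0.536886 + 0.15·0.915309 + 0.28·1 + 0.41·0.676505 = 0.780565.

0.7806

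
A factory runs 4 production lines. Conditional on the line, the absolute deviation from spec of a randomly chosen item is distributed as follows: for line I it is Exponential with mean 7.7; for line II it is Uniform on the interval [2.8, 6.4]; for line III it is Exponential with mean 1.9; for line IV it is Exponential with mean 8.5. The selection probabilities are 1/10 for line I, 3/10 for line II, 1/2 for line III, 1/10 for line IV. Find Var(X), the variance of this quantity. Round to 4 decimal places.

Per component, I: μ=7.7, E[X²]=118.58; II: μ=4.6, E[X²]=22.24; III: μ=1.9, E[X²]=7.22; IV: μ=8.5, E[X²]=144.5.
E[X] = 0.1·7.7 + 0.3·4.6 + 0.5·1.9 + 0.1·8.5 = 3.95.
E[X²] = 0.1·118.58 + 0.3·22.24 + 0.5·7.22 + 0.1·144.5 = 36.59.
Var(X) = E[X²] − (E[X])² = 36.59 − 15.6025 = 20.9875.

20.9875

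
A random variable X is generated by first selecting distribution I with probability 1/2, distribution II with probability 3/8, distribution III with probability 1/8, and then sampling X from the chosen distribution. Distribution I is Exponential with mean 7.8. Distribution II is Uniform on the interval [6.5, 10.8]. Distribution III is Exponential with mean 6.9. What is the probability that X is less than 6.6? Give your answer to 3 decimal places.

Conditional on each component, P(X < 6.6): I: 0.570938; II: 0.0232558; III: 0.615773.
By total probability, P(X < 6.6) = 0.5·0.570938 + 0.375·0.0232558 + 0.125·0.615773 = 0.371162.

0.371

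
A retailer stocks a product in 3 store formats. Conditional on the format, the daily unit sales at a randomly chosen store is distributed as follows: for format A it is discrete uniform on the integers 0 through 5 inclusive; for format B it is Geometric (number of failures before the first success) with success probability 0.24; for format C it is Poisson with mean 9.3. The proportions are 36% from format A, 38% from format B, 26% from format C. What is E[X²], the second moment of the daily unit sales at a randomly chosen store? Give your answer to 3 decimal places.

37.030

For each component E[X²] = Var + (mean)², giving A: 9.16667; B: 23.2222; C: 95.79.
Overall E[X²] = 0.36·9.16667 + 0.38·23.2222 + 0.26·95.79 = 37.0298.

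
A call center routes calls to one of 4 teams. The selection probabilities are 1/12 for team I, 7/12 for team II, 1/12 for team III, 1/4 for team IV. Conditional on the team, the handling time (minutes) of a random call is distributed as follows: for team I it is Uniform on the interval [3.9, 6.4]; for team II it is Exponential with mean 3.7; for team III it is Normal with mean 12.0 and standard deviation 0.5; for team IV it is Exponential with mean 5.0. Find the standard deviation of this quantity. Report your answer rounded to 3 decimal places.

4.398

Per component, I: μ=5.15, E[X²]=27.0433; II: μ=3.7, E[X²]=27.38; III: μ=12, E[X²]=144.25; IV: μ=5, E[X²]=50.
E[X] = 0.0833333·5.15 + 0.583333·3.7 + 0.0833333·12 + 0.25·5 = 4.8375.
E[X²] = 0.0833333·27.0433 + 0.583333·27.38 + 0.0833333·144.25 + 0.25·50 = 42.7461.
Var(X) = E[X²] − (E[X])² = 42.7461 − 23.4014 = 19.3447.
SD(X) = √19.3447 = 4.39826.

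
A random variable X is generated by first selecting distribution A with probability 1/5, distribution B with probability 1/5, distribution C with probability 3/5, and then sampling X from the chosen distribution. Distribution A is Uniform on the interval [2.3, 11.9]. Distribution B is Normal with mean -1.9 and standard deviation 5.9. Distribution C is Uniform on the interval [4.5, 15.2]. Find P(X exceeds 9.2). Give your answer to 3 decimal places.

Conditional on each component, P(X > 9.2): A: 0.28125; B: 0.0299618; C: 0.560748.
By total probability, P(X > 9.2) = 0.2·0.28125 + 0.2·0.0299618 + 0.6·0.560748 = 0.398691.

0.399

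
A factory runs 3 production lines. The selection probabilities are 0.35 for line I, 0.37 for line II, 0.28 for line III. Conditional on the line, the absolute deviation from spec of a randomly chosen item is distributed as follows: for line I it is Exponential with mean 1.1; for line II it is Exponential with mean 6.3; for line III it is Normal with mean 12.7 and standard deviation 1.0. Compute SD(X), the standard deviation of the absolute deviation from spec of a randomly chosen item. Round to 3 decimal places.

6.027

Per component, I: μ=1.1, E[X²]=2.42; II: μ=6.3, E[X²]=79.38; III: μ=12.7, E[X²]=162.29.
E[X] = 0.35·1.1 + 0.37·6.3 + 0.28·12.7 = 6.272.
E[X²] = 0.35·2.42 + 0.37·79.38 + 0.28·162.29 = 75.6588.
Var(X) = E[X²] − (E[X])² = 75.6588 − 39.338 = 36.3208.
SD(X) = √36.3208 = 6.02668.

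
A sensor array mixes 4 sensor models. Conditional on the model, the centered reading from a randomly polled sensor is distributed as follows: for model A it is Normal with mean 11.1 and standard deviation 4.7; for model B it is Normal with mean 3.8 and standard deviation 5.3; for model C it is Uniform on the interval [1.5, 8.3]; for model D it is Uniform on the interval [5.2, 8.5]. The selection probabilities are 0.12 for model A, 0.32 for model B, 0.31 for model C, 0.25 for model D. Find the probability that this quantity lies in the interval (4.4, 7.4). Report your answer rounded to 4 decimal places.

0.3861

Conditional on each model, P(4.4 < X < 7.4): A: 0.138571; B: 0.206442; C: 0.441176; D: 0.666667.
By total probability, P(4.4 < X < 7.4) = 0.12·0.138571 + 0.32·0.206442 + 0.31·0.441176 + 0.25·0.666667 = 0.386121.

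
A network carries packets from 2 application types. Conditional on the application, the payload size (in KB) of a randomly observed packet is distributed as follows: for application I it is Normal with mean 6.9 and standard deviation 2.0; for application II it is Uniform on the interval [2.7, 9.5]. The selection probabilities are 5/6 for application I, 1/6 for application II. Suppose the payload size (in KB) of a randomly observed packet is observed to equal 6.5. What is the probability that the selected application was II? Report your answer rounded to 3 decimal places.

0.131

Likelihoods f(6.5 | ·): I: 0.195521; II: 0.147059.
Posterior ∝ prior × likelihood. Numerator for II: 0.166667·0.147059 = 0.0245098.
Normalizing constant: 0.833333·0.195521 + 0.166667·0.147059 = 0.187444.
P(II | observation) = 0.0245098 / 0.187444 = 0.130758.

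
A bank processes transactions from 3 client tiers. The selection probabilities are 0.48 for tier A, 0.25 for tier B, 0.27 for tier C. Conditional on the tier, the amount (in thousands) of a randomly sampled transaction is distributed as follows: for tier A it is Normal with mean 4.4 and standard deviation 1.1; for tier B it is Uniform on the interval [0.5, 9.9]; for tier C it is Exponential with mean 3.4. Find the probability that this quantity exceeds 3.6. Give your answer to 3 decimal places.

0.629

Conditional on each tier, P(X > 3.6): A: 0.766471; B: 0.670213; C: 0.346864.
By total probability, P(X > 3.6) = 0.48·0.766471 + 0.25·0.670213 + 0.27·0.346864 = 0.629112.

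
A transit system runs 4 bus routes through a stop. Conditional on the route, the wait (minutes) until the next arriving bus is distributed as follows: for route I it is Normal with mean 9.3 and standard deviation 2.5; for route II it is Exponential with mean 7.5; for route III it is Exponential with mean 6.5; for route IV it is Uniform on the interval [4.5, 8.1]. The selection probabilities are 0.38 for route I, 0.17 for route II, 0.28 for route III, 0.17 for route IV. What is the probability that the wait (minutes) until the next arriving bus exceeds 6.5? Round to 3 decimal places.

Conditional on each route, P(X > 6.5): I: 0.868643; II: 0.42035; III: 0.367879; IV: 0.444444.
By total probability, P(X > 6.5) = 0.38·0.868643 + 0.17·0.42035 + 0.28·0.367879 + 0.17·0.444444 = 0.580106.

0.580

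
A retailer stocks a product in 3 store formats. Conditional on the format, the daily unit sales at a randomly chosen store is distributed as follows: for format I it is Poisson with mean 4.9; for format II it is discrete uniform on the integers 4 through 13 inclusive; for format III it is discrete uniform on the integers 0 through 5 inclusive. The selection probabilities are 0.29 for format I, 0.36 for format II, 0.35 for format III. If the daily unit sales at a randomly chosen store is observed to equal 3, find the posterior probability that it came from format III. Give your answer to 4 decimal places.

Likelihoods P(X=3 | ·): I: 0.146014; II: 0; III: 0.166667.
Posterior ∝ prior × likelihood. Numerator for III: 0.35·0.166667 = 0.0583333.
Normalizing constant: 0.29·0.146014 + 0.36·0 + 0.35·0.166667 = 0.100677.
P(III | observation) = 0.0583333 / 0.100677 = 0.579409.

0.5794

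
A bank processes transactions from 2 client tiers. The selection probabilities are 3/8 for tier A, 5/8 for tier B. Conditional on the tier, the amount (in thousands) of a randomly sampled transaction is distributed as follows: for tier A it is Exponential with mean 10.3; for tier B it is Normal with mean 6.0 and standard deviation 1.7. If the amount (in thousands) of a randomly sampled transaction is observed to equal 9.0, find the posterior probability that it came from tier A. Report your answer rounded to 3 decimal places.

Likelihoods f(9.0 | ·): A: 0.0405212; B: 0.0494566.
Posterior ∝ prior × likelihood. Numerator for A: 0.375·0.0405212 = 0.0151954.
Normalizing constant: 0.375·0.0405212 + 0.625·0.0494566 = 0.0461058.
P(A | observation) = 0.0151954 / 0.0461058 = 0.329578.

0.330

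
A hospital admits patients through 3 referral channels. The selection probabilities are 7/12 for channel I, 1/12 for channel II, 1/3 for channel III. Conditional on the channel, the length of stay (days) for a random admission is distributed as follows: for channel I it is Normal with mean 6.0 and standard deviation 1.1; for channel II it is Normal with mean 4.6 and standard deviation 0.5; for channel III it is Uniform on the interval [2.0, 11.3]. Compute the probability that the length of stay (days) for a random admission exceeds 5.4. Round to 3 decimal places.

Conditional on each channel, P(X > 5.4): I: 0.70728; II: 0.0547993; III: 0.634409.
By total probability, P(X > 5.4) = 0.583333·0.70728 + 0.0833333·0.0547993 + 0.333333·0.634409 = 0.628616.

0.629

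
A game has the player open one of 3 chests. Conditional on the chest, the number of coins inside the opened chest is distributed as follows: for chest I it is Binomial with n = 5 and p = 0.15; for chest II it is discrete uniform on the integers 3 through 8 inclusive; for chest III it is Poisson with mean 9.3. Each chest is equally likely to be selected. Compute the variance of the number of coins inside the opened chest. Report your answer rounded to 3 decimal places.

16.519

Per component, I: μ=0.75, E[X²]=1.2; II: μ=5.5, E[X²]=33.1667; III: μ=9.3, E[X²]=95.79.
E[X] = 0.333333·0.75 + 0.333333·5.5 + 0.333333·9.3 = 5.18333.
E[X²] = 0.333333·1.2 + 0.333333·33.1667 + 0.333333·95.79 = 43.3856.
Var(X) = E[X²] − (E[X])² = 43.3856 − 26.8669 = 16.5186.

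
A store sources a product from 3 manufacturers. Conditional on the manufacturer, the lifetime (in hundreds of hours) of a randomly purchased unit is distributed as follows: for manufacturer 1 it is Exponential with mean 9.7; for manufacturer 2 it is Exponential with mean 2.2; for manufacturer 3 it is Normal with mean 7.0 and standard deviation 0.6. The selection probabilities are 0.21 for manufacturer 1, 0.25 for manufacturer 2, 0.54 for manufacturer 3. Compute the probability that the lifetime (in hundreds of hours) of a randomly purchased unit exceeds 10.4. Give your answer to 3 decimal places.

Conditional on each manufacturer, P(X > 10.4): 1: 0.342267; 2: 0.00885058; 3: 7.28011e-09.
By total probability, P(X > 10.4) = 0.21·0.342267 + 0.25·0.00885058 + 0.54·7.28011e-09 = 0.0740887.

0.074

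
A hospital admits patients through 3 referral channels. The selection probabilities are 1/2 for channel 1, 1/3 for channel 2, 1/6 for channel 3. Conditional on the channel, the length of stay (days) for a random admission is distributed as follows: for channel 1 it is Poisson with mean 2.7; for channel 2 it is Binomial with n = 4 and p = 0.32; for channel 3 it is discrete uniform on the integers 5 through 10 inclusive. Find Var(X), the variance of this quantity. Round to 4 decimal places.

6.5317

Per component, 1: μ=2.7, E[X²]=9.99; 2: μ=1.28, E[X²]=2.5088; 3: μ=7.5, E[X²]=59.1667.
E[X] = 0.5·2.7 + 0.333333·1.28 + 0.166667·7.5 = 3.02667.
E[X²] = 0.5·9.99 + 0.333333·2.5088 + 0.166667·59.1667 = 15.6924.
Var(X) = E[X²] − (E[X])² = 15.6924 − 9.16071 = 6.53167.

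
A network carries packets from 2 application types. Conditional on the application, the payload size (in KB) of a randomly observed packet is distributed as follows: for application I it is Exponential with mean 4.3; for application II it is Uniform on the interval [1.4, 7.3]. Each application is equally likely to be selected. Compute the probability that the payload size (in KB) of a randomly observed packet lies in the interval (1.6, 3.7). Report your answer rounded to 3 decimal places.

0.311

Conditional on each application, P(1.6 < X < 3.7): I: 0.266325; II: 0.355932.
By total probability, P(1.6 < X < 3.7) = 0.5·0.266325 + 0.5·0.355932 = 0.311129.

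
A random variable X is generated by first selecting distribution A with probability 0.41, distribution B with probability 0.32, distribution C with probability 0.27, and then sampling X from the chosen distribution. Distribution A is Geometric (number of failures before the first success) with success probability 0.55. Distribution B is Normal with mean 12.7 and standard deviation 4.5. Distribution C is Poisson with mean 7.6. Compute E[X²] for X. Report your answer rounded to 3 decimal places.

For each component E[X²] = Var + (mean)², giving A: 2.15702; B: 181.54; C: 65.36.
Overall E[X²] = 0.41·2.15702 + 0.32·181.54 + 0.27·65.36 = 76.6244.

76.624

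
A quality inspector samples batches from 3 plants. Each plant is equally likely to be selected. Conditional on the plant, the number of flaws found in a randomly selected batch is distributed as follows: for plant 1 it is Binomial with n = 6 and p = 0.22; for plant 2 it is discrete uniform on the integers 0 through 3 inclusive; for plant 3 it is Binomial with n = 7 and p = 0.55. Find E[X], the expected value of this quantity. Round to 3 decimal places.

2.223

Component means — 1: 1.32; 2: 1.5; 3: 3.85.
E[X] = 0.333333·1.32 + 0.333333·1.5 + 0.333333·3.85 = 2.22333.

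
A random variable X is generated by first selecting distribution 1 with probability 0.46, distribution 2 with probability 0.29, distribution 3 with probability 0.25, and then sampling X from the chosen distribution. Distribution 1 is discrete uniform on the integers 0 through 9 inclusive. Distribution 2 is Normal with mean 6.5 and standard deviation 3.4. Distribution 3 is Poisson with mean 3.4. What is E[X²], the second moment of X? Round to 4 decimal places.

For each component E[X²] = Var + (mean)², giving 1: 28.5; 2: 53.81; 3: 14.96.
Overall E[X²] = 0.46·28.5 + 0.29·53.81 + 0.25·14.96 = 32.4549.

32.4549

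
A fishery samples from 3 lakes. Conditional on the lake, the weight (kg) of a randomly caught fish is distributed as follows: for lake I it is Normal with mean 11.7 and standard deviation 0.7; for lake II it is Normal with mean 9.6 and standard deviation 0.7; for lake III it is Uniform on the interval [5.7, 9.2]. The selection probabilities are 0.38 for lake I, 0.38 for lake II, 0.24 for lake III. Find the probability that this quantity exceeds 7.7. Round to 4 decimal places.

0.8616

Conditional on each lake, P(X > 7.7): I: 1; II: 0.996679; III: 0.428571.
By total probability, P(X > 7.7) = 0.38·1 + 0.38·0.996679 + 0.24·0.428571 = 0.861595.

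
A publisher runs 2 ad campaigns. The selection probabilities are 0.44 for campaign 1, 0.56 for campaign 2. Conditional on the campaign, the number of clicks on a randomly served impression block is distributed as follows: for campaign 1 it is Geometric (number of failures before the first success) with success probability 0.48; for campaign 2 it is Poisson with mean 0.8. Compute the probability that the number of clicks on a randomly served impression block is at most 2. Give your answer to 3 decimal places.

Conditional on each campaign, P(X ≤ 2): 1: 0.859392; 2: 0.952577.
By total probability, P(X ≤ 2) = 0.44·0.859392 + 0.56·0.952577 = 0.911576.

0.912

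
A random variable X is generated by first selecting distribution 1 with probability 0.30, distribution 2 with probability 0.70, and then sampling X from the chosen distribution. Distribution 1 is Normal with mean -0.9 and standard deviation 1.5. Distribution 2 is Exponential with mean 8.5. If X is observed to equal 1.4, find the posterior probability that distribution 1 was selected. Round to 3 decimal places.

Likelihoods f(1.4 | ·): 1: 0.0820883; 2: 0.0997815.
Posterior ∝ prior × likelihood. Numerator for 1: 0.3·0.0820883 = 0.0246265.
Normalizing constant: 0.3·0.0820883 + 0.7·0.0997815 = 0.0944736.
P(1 | observation) = 0.0246265 / 0.0944736 = 0.260671.

0.261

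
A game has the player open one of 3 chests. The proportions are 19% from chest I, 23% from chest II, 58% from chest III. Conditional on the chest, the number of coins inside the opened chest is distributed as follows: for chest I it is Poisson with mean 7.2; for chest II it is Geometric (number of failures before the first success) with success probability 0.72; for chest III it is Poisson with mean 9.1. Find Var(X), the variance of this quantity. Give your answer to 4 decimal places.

Per component, I: μ=7.2, E[X²]=59.04; II: μ=0.388889, E[X²]=0.691358; III: μ=9.1, E[X²]=91.91.
E[X] = 0.19·7.2 + 0.23·0.388889 + 0.58·9.1 = 6.73544.
E[X²] = 0.19·59.04 + 0.23·0.691358 + 0.58·91.91 = 64.6844.
Var(X) = E[X²] − (E[X])² = 64.6844 − 45.3662 = 19.3182.

19.3182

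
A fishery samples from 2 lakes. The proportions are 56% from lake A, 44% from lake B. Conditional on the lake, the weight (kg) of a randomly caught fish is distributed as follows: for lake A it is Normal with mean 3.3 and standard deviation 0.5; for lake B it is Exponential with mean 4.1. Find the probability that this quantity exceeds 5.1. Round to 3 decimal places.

0.127

Conditional on each lake, P(X > 5.1): A: 0.000159109; B: 0.288257.
By total probability, P(X > 5.1) = 0.56·0.000159109 + 0.44·0.288257 = 0.126922.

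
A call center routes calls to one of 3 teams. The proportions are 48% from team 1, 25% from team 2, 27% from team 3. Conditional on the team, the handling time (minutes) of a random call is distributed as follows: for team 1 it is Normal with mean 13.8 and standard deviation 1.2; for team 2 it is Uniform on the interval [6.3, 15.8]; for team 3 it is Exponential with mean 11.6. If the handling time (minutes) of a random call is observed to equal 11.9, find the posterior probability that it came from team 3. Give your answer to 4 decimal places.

0.1040

Likelihoods f(11.9 | ·): 1: 0.0949189; 2: 0.105263; 3: 0.0309041.
Posterior ∝ prior × likelihood. Numerator for 3: 0.27·0.0309041 = 0.0083441.
Normalizing constant: 0.48·0.0949189 + 0.25·0.105263 + 0.27·0.0309041 = 0.080221.
P(3 | observation) = 0.0083441 / 0.080221 = 0.104014.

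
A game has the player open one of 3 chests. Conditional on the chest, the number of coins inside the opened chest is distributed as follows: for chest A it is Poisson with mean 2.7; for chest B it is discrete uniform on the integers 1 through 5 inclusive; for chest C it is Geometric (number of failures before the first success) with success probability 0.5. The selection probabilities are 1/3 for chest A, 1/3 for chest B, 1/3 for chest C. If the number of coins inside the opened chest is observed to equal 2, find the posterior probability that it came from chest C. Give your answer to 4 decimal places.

Likelihoods P(X=2 | ·): A: 0.244964; B: 0.2; C: 0.125.
Posterior ∝ prior × likelihood. Numerator for C: 0.333333·0.125 = 0.0416667.
Normalizing constant: 0.333333·0.244964 + 0.333333·0.2 + 0.333333·0.125 = 0.189988.
P(C | observation) = 0.0416667 / 0.189988 = 0.219312.

0.2193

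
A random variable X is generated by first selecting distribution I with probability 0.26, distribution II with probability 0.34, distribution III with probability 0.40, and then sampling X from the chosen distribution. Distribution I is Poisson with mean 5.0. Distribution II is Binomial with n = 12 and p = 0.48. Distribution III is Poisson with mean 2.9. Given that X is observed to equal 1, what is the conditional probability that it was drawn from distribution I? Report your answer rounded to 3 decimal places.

0.118

Likelihoods P(X=1 | ·): I: 0.0336897; II: 0.00432971; III: 0.159567.
Posterior ∝ prior × likelihood. Numerator for I: 0.26·0.0336897 = 0.00875933.
Normalizing constant: 0.26·0.0336897 + 0.34·0.00432971 + 0.4·0.159567 = 0.0740584.
P(I | observation) = 0.00875933 / 0.0740584 = 0.118276.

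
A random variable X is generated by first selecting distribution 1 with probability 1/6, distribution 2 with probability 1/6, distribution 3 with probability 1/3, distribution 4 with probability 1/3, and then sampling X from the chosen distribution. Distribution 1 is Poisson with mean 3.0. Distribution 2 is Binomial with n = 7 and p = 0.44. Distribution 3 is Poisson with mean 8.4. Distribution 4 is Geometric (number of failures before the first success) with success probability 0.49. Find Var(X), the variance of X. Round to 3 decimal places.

Per component, 1: μ=3, E[X²]=12; 2: μ=3.08, E[X²]=11.2112; 3: μ=8.4, E[X²]=78.96; 4: μ=1.04082, E[X²]=3.20741.
E[X] = 0.166667·3 + 0.166667·3.08 + 0.333333·8.4 + 0.333333·1.04082 = 4.16027.
E[X²] = 0.166667·12 + 0.166667·11.2112 + 0.333333·78.96 + 0.333333·3.20741 = 31.2577.
Var(X) = E[X²] − (E[X])² = 31.2577 − 17.3079 = 13.9498.

13.950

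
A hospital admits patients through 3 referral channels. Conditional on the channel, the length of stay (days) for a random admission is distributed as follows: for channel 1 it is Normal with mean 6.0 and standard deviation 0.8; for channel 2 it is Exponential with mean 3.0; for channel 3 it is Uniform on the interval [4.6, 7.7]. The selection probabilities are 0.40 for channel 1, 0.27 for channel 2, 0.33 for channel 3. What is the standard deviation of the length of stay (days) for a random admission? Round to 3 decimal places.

2.193

Per component, 1: μ=6, E[X²]=36.64; 2: μ=3, E[X²]=18; 3: μ=6.15, E[X²]=38.6233.
E[X] = 0.4·6 + 0.27·3 + 0.33·6.15 = 5.2395.
E[X²] = 0.4·36.64 + 0.27·18 + 0.33·38.6233 = 32.2617.
Var(X) = E[X²] − (E[X])² = 32.2617 − 27.4524 = 4.80934.
SD(X) = √4.80934 = 2.19302.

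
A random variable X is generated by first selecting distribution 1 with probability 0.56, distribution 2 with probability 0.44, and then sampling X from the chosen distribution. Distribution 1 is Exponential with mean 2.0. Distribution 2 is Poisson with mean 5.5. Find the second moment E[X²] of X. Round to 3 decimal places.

20.210

For each component E[X²] = Var + (mean)², giving 1: 8; 2: 35.75.
Overall E[X²] = 0.56·8 + 0.44·35.75 = 20.21.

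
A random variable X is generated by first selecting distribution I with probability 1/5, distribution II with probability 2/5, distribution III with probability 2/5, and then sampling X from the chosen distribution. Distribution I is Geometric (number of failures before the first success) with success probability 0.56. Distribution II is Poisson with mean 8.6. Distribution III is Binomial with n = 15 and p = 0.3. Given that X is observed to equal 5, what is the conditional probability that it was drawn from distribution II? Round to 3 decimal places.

Likelihoods P(X=5 | ·): I: 0.00923531; II: 0.0721736; III: 0.20613.
Posterior ∝ prior × likelihood. Numerator for II: 0.4·0.0721736 = 0.0288694.
Normalizing constant: 0.2·0.00923531 + 0.4·0.0721736 + 0.4·0.20613 = 0.113169.
P(II | observation) = 0.0288694 / 0.113169 = 0.255101.

0.255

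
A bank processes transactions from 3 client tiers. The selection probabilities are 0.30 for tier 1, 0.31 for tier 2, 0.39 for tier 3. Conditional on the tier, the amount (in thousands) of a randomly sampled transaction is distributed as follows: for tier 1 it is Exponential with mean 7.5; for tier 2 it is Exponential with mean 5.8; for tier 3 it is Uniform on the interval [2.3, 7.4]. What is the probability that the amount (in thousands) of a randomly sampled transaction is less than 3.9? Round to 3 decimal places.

Conditional on each tier, P(X < 3.9): 1: 0.405479; 2: 0.489525; 3: 0.313725.
By total probability, P(X < 3.9) = 0.3·0.405479 + 0.31·0.489525 + 0.39·0.313725 = 0.39575.

0.396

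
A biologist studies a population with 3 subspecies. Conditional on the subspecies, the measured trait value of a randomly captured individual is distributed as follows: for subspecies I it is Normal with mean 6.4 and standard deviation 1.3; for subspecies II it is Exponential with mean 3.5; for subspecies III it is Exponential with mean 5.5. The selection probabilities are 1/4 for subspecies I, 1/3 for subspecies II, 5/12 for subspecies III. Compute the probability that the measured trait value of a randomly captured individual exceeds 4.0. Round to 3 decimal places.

0.550

Conditional on each subspecies, P(X > 4.0): I: 0.967565; II: 0.318907; III: 0.483225.
By total probability, P(X > 4.0) = 0.25·0.967565 + 0.333333·0.318907 + 0.416667·0.483225 = 0.549537.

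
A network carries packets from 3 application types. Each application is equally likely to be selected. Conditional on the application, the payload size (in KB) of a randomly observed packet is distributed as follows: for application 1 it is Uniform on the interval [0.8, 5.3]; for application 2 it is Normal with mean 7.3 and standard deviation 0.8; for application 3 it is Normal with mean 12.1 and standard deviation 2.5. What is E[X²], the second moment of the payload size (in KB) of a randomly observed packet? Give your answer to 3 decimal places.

For each component E[X²] = Var + (mean)², giving 1: 10.99; 2: 53.93; 3: 152.66.
Overall E[X²] = 0.333333·10.99 + 0.333333·53.93 + 0.333333·152.66 = 72.5267.

72.527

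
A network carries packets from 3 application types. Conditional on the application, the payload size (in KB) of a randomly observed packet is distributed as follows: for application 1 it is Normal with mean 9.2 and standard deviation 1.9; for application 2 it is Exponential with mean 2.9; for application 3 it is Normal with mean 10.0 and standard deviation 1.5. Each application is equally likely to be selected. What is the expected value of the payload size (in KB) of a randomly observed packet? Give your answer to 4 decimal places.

7.3667

Component means — 1: 9.2; 2: 2.9; 3: 10.
E[X] = 0.333333·9.2 + 0.333333·2.9 + 0.333333·10 = 7.36667.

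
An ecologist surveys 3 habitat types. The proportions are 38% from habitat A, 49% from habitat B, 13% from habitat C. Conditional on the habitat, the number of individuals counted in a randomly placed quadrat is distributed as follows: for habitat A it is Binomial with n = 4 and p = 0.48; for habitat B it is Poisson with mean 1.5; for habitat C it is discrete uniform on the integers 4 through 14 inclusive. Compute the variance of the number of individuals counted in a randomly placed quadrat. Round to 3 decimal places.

8.507

Per component, A: μ=1.92, E[X²]=4.6848; B: μ=1.5, E[X²]=3.75; C: μ=9, E[X²]=91.
E[X] = 0.38·1.92 + 0.49·1.5 + 0.13·9 = 2.6346.
E[X²] = 0.38·4.6848 + 0.49·3.75 + 0.13·91 = 15.4477.
Var(X) = E[X²] − (E[X])² = 15.4477 − 6.94112 = 8.50661.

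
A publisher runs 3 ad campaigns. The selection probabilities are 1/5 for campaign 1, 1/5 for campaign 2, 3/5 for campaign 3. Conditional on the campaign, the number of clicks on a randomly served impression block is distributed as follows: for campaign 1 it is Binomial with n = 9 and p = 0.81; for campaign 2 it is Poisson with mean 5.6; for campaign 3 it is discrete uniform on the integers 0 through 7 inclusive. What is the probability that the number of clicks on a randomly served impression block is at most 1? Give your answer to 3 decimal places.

Conditional on each campaign, P(X ≤ 1): 1: 1.27037e-05; 2: 0.0244059; 3: 0.25.
By total probability, P(X ≤ 1) = 0.2·1.27037e-05 + 0.2·0.0244059 + 0.6·0.25 = 0.154884.

0.155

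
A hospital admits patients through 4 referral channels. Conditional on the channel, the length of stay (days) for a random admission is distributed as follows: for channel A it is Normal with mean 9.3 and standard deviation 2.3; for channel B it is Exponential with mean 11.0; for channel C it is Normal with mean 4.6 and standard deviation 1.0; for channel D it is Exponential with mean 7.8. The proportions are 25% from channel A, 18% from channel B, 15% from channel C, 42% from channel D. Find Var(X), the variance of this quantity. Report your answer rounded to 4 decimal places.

Per component, A: μ=9.3, E[X²]=91.78; B: μ=11, E[X²]=242; C: μ=4.6, E[X²]=22.16; D: μ=7.8, E[X²]=121.68.
E[X] = 0.25·9.3 + 0.18·11 + 0.15·4.6 + 0.42·7.8 = 8.271.
E[X²] = 0.25·91.78 + 0.18·242 + 0.15·22.16 + 0.42·121.68 = 120.935.
Var(X) = E[X²] − (E[X])² = 120.935 − 68.4094 = 52.5252.

52.5252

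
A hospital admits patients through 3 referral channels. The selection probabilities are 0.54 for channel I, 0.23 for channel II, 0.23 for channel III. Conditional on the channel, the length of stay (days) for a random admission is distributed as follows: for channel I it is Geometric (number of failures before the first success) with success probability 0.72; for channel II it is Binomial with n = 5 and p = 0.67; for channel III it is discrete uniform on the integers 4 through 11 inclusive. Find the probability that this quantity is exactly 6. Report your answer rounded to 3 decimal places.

0.029

Conditional on each channel, P(X = 6): I: 0.000346961; II: 0; III: 0.125.
By total probability, P(X = 6) = 0.54·0.000346961 + 0.23·0 + 0.23·0.125 = 0.0289374.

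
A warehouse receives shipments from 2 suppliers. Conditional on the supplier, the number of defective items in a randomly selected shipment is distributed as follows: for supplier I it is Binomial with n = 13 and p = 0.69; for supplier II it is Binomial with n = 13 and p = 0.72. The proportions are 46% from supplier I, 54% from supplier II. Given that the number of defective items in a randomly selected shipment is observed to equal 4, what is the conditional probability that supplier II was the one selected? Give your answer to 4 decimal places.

0.3577

Likelihoods P(X=4 | ·): I: 0.00428507; II: 0.00203263.
Posterior ∝ prior × likelihood. Numerator for II: 0.54·0.00203263 = 0.00109762.
Normalizing constant: 0.46·0.00428507 + 0.54·0.00203263 = 0.00306875.
P(II | observation) = 0.00109762 / 0.00306875 = 0.357676.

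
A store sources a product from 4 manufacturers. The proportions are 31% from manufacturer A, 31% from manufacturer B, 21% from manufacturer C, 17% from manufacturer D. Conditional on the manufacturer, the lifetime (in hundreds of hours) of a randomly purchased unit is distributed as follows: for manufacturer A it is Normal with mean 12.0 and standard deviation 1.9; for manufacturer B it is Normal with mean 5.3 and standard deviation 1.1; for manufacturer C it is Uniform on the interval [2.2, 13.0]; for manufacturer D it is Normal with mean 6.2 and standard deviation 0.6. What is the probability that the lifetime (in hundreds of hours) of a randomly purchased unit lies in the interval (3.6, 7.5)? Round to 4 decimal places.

Conditional on each manufacturer, P(3.6 < X < 7.5): A: 0.00892719; B: 0.916132; C: 0.361111; D: 0.984863.
By total probability, P(3.6 < X < 7.5) = 0.31·0.00892719 + 0.31·0.916132 + 0.21·0.361111 + 0.17·0.984863 = 0.530028.

0.5300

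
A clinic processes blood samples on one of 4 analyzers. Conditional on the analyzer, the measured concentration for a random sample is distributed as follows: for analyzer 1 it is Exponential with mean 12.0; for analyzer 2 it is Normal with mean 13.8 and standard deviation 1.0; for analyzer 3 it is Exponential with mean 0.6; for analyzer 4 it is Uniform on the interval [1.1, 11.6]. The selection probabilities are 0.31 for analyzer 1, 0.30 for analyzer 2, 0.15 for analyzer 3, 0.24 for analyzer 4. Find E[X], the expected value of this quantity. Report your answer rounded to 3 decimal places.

9.474

Component means — 1: 12; 2: 13.8; 3: 0.6; 4: 6.35.
E[X] = 0.31·12 + 0.3·13.8 + 0.15·0.6 + 0.24·6.35 = 9.474.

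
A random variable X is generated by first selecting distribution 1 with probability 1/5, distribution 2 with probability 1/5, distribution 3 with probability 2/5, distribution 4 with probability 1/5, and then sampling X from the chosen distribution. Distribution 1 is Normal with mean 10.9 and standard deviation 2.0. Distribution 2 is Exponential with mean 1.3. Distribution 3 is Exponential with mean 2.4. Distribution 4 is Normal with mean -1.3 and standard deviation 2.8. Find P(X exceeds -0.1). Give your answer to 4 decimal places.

Conditional on each component, P(X > -0.1): 1: 1; 2: 1; 3: 1; 4: 0.334118.
By total probability, P(X > -0.1) = 0.2·1 + 0.2·1 + 0.4·1 + 0.2·0.334118 = 0.866824.

0.8668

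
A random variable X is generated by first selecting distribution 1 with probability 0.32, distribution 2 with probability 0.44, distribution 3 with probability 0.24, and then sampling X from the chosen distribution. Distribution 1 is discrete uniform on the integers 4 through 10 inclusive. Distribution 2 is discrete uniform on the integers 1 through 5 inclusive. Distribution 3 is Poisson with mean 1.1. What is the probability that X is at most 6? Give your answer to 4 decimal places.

Conditional on each component, P(X ≤ 6): 1: 0.428571; 2: 1; 3: 0.999851.
By total probability, P(X ≤ 6) = 0.32·0.428571 + 0.44·1 + 0.24·0.999851 = 0.817107.

0.8171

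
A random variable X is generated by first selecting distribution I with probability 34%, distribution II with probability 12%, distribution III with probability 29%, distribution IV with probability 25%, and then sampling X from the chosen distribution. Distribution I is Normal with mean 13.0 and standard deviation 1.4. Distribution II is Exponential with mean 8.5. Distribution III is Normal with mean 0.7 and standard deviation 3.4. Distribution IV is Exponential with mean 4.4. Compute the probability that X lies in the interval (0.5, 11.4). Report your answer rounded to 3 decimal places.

0.481

Conditional on each component, P(0.5 < X < 11.4): I: 0.126549; II: 0.681335; III: 0.522629; IV: 0.817631.
By total probability, P(0.5 < X < 11.4) = 0.34·0.126549 + 0.12·0.681335 + 0.29·0.522629 + 0.25·0.817631 = 0.480757.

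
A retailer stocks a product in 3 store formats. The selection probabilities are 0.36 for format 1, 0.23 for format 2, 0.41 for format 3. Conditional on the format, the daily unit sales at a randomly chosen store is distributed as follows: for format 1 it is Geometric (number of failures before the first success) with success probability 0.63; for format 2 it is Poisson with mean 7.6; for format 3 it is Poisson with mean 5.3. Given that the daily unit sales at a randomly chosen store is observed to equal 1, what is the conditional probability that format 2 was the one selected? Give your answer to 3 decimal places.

0.009

Likelihoods P(X=1 | ·): 1: 0.2331; 2: 0.00380343; 3: 0.0264554.
Posterior ∝ prior × likelihood. Numerator for 2: 0.23·0.00380343 = 0.000874789.
Normalizing constant: 0.36·0.2331 + 0.23·0.00380343 + 0.41·0.0264554 = 0.0956375.
P(2 | observation) = 0.000874789 / 0.0956375 = 0.00914692.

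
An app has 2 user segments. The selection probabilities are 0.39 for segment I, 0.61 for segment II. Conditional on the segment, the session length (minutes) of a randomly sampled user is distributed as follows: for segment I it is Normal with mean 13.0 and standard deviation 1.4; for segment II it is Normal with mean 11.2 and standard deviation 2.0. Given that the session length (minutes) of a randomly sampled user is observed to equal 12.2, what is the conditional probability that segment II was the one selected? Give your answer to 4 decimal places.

0.5322

Likelihoods f(12.2 | ·): I: 0.242034; II: 0.176033.
Posterior ∝ prior × likelihood. Numerator for II: 0.61·0.176033 = 0.10738.
Normalizing constant: 0.39·0.242034 + 0.61·0.176033 = 0.201773.
P(II | observation) = 0.10738 / 0.201773 = 0.532181.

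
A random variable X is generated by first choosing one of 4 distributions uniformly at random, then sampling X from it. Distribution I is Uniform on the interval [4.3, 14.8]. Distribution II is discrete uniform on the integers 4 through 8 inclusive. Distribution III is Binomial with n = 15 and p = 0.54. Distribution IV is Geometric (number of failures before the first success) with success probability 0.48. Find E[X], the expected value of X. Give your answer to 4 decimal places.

Component means — I: 9.55; II: 6; III: 8.1; IV: 1.08333.
E[X] = 0.25·9.55 + 0.25·6 + 0.25·8.1 + 0.25·1.08333 = 6.18333.

6.1833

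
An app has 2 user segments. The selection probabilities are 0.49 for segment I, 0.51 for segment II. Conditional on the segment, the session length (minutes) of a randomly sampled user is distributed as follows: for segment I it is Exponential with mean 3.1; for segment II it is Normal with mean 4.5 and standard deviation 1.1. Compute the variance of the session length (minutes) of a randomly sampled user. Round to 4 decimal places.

5.8158

Per component, I: μ=3.1, E[X²]=19.22; II: μ=4.5, E[X²]=21.46.
E[X] = 0.49·3.1 + 0.51·4.5 = 3.814.
E[X²] = 0.49·19.22 + 0.51·21.46 = 20.3624.
Var(X) = E[X²] − (E[X])² = 20.3624 − 14.5466 = 5.8158.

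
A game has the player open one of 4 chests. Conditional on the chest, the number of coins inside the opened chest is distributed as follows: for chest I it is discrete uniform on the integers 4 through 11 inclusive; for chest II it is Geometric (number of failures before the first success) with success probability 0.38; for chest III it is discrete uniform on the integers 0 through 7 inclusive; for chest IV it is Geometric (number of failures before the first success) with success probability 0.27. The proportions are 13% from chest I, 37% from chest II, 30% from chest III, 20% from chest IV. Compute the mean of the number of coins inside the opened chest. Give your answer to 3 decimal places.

Component means — I: 7.5; II: 1.63158; III: 3.5; IV: 2.7037.
E[X] = 0.13·7.5 + 0.37·1.63158 + 0.3·3.5 + 0.2·2.7037 = 3.16942.

3.169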